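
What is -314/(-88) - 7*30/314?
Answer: 20029/6908 ≈ 2.8994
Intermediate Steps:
-314/(-88) - 7*30/314 = -314*(-1/88) - 210*1/314 = 157/44 - 105/157 = 20029/6908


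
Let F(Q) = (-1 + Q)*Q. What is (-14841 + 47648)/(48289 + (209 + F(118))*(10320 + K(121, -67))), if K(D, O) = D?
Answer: 32807/146378904 ≈ 0.00022412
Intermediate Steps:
F(Q) = Q*(-1 + Q)
(-14841 + 47648)/(48289 + (209 + F(118))*(10320 + K(121, -67))) = (-14841 + 47648)/(48289 + (209 + 118*(-1 + 118))*(10320 + 121)) = 32807/(48289 + (209 + 118*117)*10441) = 32807/(48289 + (209 + 13806)*10441) = 32807/(48289 + 14015*10441) = 32807/(48289 + 146330615) = 32807/146378904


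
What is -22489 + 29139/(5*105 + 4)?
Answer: -11867542/529 ≈ -22434.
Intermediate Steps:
-22489 + 29139/(5*105 + 4) = -22489 + 29139/(525 + 4) = -22489 + 29139/529 = -11867542/529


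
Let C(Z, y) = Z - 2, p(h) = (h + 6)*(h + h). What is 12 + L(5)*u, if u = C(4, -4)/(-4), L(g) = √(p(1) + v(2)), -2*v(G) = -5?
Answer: 12 - √66/4 ≈ 9.9690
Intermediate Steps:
v(G) = 5/2 (v(G) = -½*(-5) = 5/2)
p(h) = 2*h*(6 + h) (p(h) = (6 + h)*(2*h) = 2*h*(6 + h))
C(Z, y) = -2 + Z
L(g) = √66/2 (L(g) = √(2*1*(6 + 1) + 5/2) = √(2*1*7 + 5/2) = √(14 + 5/2) = √(33/2) = √66/2)
u = -½ (u = (-2 + 4)/(-4) = 2*(-¼) = -½ ≈ -0.50000)
12 + L(5)*u = 12 + (√66/2)*(-½) = 12 - √66/4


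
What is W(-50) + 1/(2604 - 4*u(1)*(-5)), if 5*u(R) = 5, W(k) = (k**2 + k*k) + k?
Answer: 12988801/2624 ≈ 4950.0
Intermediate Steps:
W(k) = k + 2*k**2 (W(k) = (k**2 + k**2) + k = 2*k**2 + k = k + 2*k**2)
u(R) = 1 (u(R) = (1/5)*5 = 1)
W(-50) + 1/(2604 - 4*u(1)*(-5)) = -50*(1 + 2*(-50)) + 1/(2604 - 4*1*(-5)) = -50*(1 - 100) + 1/(2604 - 4*(-5)) = -50*(-99) + 1/(2604 + 20) = 4950 + 1/2624 = 12988801/2624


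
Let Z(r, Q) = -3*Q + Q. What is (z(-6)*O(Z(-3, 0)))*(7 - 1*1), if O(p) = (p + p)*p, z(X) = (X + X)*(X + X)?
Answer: 0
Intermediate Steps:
Z(r, Q) = -2*Q
z(X) = 4*X² (z(X) = (2*X)*(2*X) = 4*X²)
O(p) = 2*p² (O(p) = (2*p)*p = 2*p²)
(z(-6)*O(Z(-3, 0)))*(7 - 1*1) = ((4*(-6)²)*(2*(-2*0)²))*(7 - 1*1) = ((4*36)*(2*0²))*(7 - 1) = (144*(2*0))*6 = (144*0)*6 = 0*6 = 0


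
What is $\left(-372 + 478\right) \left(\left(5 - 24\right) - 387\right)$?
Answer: $-43036$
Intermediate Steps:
$\left(-372 + 478\right) \left(\left(5 - 24\right) - 387\right) = 106 \left(\left(5 - 24\right) - 387\right) = 106 \left(-19 - 387\right) = 106 \left(-406\right) = -43036$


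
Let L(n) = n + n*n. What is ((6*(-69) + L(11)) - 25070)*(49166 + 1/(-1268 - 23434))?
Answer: -15394983378956/12351 ≈ -1.2465e+9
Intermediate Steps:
L(n) = n + n²
((6*(-69) + L(11)) - 25070)*(49166 + 1/(-1268 - 23434)) = ((6*(-69) + 11*(1 + 11)) - 25070)*(49166 + 1/(-1268 - 23434)) = ((-414 + 11*12) - 25070)*(49166 + 1/(-24702)) = ((-414 + 132) - 25070)*(49166 - 1/24702) = (-282 - 25070)*(1214498531/24702) = -25352*1214498531/24702 = -15394983378956/12351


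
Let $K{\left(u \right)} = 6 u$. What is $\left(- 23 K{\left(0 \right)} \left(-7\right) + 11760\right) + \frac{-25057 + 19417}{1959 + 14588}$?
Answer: $\frac{194587080}{16547} \approx 11760.0$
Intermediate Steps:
$\left(- 23 K{\left(0 \right)} \left(-7\right) + 11760\right) + \frac{-25057 + 19417}{1959 + 14588} = \left(- 23 \cdot 6 \cdot 0 \left(-7\right) + 11760\right) + \frac{-25057 + 19417}{1959 + 14588} = \left(\left(-23\right) 0 \left(-7\right) + 11760\right) - \frac{5640}{16547} = \left(0 \left(-7\right) + 11760\right) - \frac{5640}{16547} = \left(0 + 11760\right) - \frac{5640}{16547} = 11760 - \frac{5640}{16547} = \frac{194587080}{16547}$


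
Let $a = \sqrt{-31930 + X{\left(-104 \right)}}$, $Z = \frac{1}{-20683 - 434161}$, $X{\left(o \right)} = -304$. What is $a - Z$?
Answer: $\frac{1}{454844} + i \sqrt{32234} \approx 2.1986 \cdot 10^{-6} + 179.54 i$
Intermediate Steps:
$Z = - \frac{1}{454844}$ ($Z = \frac{1}{-454844} = - \frac{1}{454844} \approx -2.1986 \cdot 10^{-6}$)
$a = i \sqrt{32234}$ ($a = \sqrt{-31930 - 304} = \sqrt{-32234} = i \sqrt{32234} \approx 179.54 i$)
$a - Z = i \sqrt{32234} - - \frac{1}{454844} = i \sqrt{32234} + \frac{1}{454844} = \frac{1}{454844} + i \sqrt{32234}$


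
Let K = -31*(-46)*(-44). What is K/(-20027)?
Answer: 62744/20027 ≈ 3.1330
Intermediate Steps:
K = -62744 (K = 1426*(-44) = -62744)
K/(-20027) = -62744/(-20027) = -62744*(-1/20027) = 62744/20027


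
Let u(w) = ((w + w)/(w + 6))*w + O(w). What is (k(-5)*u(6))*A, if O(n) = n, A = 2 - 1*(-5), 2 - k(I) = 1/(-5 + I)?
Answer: 882/5 ≈ 176.40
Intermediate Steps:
k(I) = 2 - 1/(-5 + I)
A = 7 (A = 2 + 5 = 7)
u(w) = w + 2*w²/(6 + w) (u(w) = ((w + w)/(w + 6))*w + w = ((2*w)/(6 + w))*w + w = (2*w/(6 + w))*w + w = 2*w²/(6 + w) + w = w + 2*w²/(6 + w))
(k(-5)*u(6))*A = (((-11 + 2*(-5))/(-5 - 5))*(3*6*(2 + 6)/(6 + 6)))*7 = (((-11 - 10)/(-10))*(3*6*8/12))*7 = ((-⅒*(-21))*(3*6*(1/12)*8))*7 = ((21/10)*12)*7 = (126/5)*7 = 882/5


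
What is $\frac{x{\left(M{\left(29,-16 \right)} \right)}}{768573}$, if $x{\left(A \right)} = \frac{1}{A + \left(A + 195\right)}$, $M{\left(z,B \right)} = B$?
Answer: $\frac{1}{125277399} \approx 7.9823 \cdot 10^{-9}$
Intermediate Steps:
$x{\left(A \right)} = \frac{1}{195 + 2 A}$ ($x{\left(A \right)} = \frac{1}{A + \left(195 + A\right)} = \frac{1}{195 + 2 A}$)
$\frac{x{\left(M{\left(29,-16 \right)} \right)}}{768573} = \frac{1}{\left(195 + 2 \left(-16\right)\right) 768573} = \frac{1}{195 - 32} \cdot \frac{1}{768573} = \frac{1}{163} \cdot \frac{1}{768573} = \frac{1}{125277399}$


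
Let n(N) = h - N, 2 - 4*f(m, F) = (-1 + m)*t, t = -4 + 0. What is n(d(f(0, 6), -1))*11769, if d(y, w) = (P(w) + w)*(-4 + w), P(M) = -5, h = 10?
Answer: -235380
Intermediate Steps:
t = -4
f(m, F) = -½ + m (f(m, F) = ½ - (-1 + m)*(-4)/4 = ½ - (4 - 4*m)/4 = ½ + (-1 + m) = -½ + m)
d(y, w) = (-5 + w)*(-4 + w)
n(N) = 10 - N
n(d(f(0, 6), -1))*11769 = (10 - (20 + (-1)² - 9*(-1)))*11769 = (10 - (20 + 1 + 9))*11769 = (10 - 1*30)*11769 = (10 - 30)*11769 = -20*11769 = -235380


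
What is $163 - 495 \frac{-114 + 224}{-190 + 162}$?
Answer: $\frac{29507}{14} \approx 2107.6$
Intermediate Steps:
$163 - 495 \frac{-114 + 224}{-190 + 162} = 163 - 495 \frac{110}{-28} = 163 - 495 \cdot 110 \left(- \frac{1}{28}\right) = 163 - - \frac{27225}{14} = 163 + \frac{27225}{14} = \frac{29507}{14}$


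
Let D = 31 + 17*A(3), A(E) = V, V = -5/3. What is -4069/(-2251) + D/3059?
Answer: 37359221/20657427 ≈ 1.8085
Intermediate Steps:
V = -5/3 (V = -5*⅓ = -5/3 ≈ -1.6667)
A(E) = -5/3
D = 8/3 (D = 31 + 17*(-5/3) = 31 - 85/3 = 8/3 ≈ 2.6667)
-4069/(-2251) + D/3059 = -4069/(-2251) + (8/3)/3059 = -4069*(-1/2251) + (8/3)*(1/3059) = 4069/2251 + 8/9177 = 37359221/20657427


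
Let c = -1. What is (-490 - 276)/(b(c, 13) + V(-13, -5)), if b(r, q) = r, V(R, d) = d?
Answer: 383/3 ≈ 127.67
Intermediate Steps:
(-490 - 276)/(b(c, 13) + V(-13, -5)) = (-490 - 276)/(-1 - 5) = -766/(-6) = -766*(-1/6) = 383/3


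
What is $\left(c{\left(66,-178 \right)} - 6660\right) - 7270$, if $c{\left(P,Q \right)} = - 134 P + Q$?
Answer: $-22952$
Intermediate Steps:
$c{\left(P,Q \right)} = Q - 134 P$
$\left(c{\left(66,-178 \right)} - 6660\right) - 7270 = \left(\left(-178 - 8844\right) - 6660\right) - 7270 = \left(-9022 - 6660\right) - 7270 = -15682 - 7270 = -22952$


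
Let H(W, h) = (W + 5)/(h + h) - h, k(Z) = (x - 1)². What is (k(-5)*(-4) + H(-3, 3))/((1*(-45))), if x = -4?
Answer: 308/135 ≈ 2.2815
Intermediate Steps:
k(Z) = 25 (k(Z) = (-4 - 1)² = (-5)² = 25)
H(W, h) = -h + (5 + W)/(2*h) (H(W, h) = (5 + W)/((2*h)) - h = (5 + W)*(1/(2*h)) - h = (5 + W)/(2*h) - h = -h + (5 + W)/(2*h))
(k(-5)*(-4) + H(-3, 3))/((1*(-45))) = (25*(-4) + (½)*(5 - 3 - 2*3²)/3)/((1*(-45))) = (-100 + (½)*(⅓)*(5 - 3 - 2*9))/(-45) = (-100 + (½)*(⅓)*(5 - 3 - 18))*(-1/45) = (-100 + (½)*(⅓)*(-16))*(-1/45) = (-100 - 8/3)*(-1/45) = -308/3*(-1/45) = 308/135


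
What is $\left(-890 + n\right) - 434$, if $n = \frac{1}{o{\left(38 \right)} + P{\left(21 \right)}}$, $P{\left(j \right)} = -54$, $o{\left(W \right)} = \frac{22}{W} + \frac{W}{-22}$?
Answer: $- \frac{15260633}{11526} \approx -1324.0$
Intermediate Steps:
$o{\left(W \right)} = \frac{22}{W} - \frac{W}{22}$ ($o{\left(W \right)} = \frac{22}{W} + W \left(- \frac{1}{22}\right) = \frac{22}{W} - \frac{W}{22}$)
$n = - \frac{209}{11526}$ ($n = \frac{1}{\left(\frac{22}{38} - \frac{19}{11}\right) - 54} = \frac{1}{\left(22 \cdot \frac{1}{38} - \frac{19}{11}\right) - 54} = \frac{1}{\left(\frac{11}{19} - \frac{19}{11}\right) - 54} = \frac{1}{- \frac{240}{209} - 54} = \frac{1}{- \frac{11526}{209}} = - \frac{209}{11526} \approx -0.018133$)
$\left(-890 + n\right) - 434 = \left(-890 - \frac{209}{11526}\right) - 434 = - \frac{10258349}{11526} - 434 = - \frac{15260633}{11526}$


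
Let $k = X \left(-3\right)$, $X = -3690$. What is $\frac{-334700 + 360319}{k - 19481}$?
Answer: $- \frac{25619}{8411} \approx -3.0459$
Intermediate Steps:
$k = 11070$ ($k = \left(-3690\right) \left(-3\right) = 11070$)
$\frac{-334700 + 360319}{k - 19481} = \frac{-334700 + 360319}{11070 - 19481} = \frac{25619}{-8411} = 25619 \left(- \frac{1}{8411}\right) = - \frac{25619}{8411}$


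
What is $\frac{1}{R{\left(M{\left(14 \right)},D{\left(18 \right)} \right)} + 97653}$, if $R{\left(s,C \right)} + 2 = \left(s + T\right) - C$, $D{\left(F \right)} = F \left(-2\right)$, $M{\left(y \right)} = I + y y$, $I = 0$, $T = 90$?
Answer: $\frac{1}{97973} \approx 1.0207 \cdot 10^{-5}$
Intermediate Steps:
$M{\left(y \right)} = y^{2}$ ($M{\left(y \right)} = 0 + y y = 0 + y^{2} = y^{2}$)
$D{\left(F \right)} = - 2 F$
$R{\left(s,C \right)} = 88 + s - C$ ($R{\left(s,C \right)} = -2 - \left(-90 + C - s\right) = -2 + \left(90 + s - C\right) = 88 + s - C$)
$\frac{1}{R{\left(M{\left(14 \right)},D{\left(18 \right)} \right)} + 97653} = \frac{1}{\left(88 + 14^{2} - \left(-2\right) 18\right) + 97653} = \frac{1}{\left(88 + 196 - -36\right) + 97653} = \frac{1}{\left(88 + 196 + 36\right) + 97653} = \frac{1}{320 + 97653} = \frac{1}{97973}$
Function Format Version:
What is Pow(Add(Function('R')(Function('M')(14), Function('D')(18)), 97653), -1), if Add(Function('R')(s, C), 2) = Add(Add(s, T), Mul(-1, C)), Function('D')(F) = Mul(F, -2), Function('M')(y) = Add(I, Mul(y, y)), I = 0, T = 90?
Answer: Rational(1, 97973) ≈ 1.0207e-5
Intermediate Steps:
Function('M')(y) = Pow(y, 2) (Function('M')(y) = Add(0, Mul(y, y)) = Add(0, Pow(y, 2)) = Pow(y, 2))
Function('D')(F) = Mul(-2, F)
Function('R')(s, C) = Add(88, s, Mul(-1, C)) (Function('R')(s, C) = Add(-2, Add(Add(s, 90), Mul(-1, C))) = Add(-2, Add(Add(90, s), Mul(-1, C))) = Add(-2, Add(90, s, Mul(-1, C))) = Add(88, s, Mul(-1, C)))
Pow(Add(Function('R')(Function('M')(14), Function('D')(18)), 97653), -1) = Pow(Add(Add(88, Pow(14, 2), Mul(-1, Mul(-2, 18))), 97653), -1) = Pow(Add(Add(88, 196, Mul(-1, -36)), 97653), -1) = Pow(Add(Add(88, 196, 36), 97653), -1) = Pow(Add(320, 97653), -1) = Pow(97973, -1) = Rational(1, 97973)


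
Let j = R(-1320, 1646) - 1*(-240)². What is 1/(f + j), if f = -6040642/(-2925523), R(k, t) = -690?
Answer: -2925523/170522695028 ≈ -1.7156e-5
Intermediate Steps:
f = 6040642/2925523 (f = -6040642*(-1/2925523) = 6040642/2925523 ≈ 2.0648)
j = -58290 (j = -690 - 1*(-240)² = -690 - 1*57600 = -690 - 57600 = -58290)
1/(f + j) = 1/(6040642/2925523 - 58290) = 1/(-170522695028/2925523) = -2925523/170522695028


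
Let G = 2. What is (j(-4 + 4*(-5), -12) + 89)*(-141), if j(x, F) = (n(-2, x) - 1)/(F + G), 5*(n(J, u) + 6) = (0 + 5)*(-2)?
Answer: -126759/10 ≈ -12676.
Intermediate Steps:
n(J, u) = -8 (n(J, u) = -6 + ((0 + 5)*(-2))/5 = -6 + (5*(-2))/5 = -6 + (⅕)*(-10) = -6 - 2 = -8)
j(x, F) = -9/(2 + F) (j(x, F) = (-8 - 1)/(F + 2) = -9/(2 + F))
(j(-4 + 4*(-5), -12) + 89)*(-141) = (-9/(2 - 12) + 89)*(-141) = (-9/(-10) + 89)*(-141) = (-9*(-⅒) + 89)*(-141) = (9/10 + 89)*(-141) = (899/10)*(-141) = -126759/10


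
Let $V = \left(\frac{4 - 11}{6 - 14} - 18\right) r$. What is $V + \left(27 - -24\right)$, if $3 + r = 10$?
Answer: $- \frac{551}{8} \approx -68.875$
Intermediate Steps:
$r = 7$ ($r = -3 + 10 = 7$)
$V = - \frac{959}{8}$ ($V = \left(\frac{4 - 11}{6 - 14} - 18\right) 7 = \left(- \frac{7}{-8} - 18\right) 7 = \left(\left(-7\right) \left(- \frac{1}{8}\right) - 18\right) 7 = \left(\frac{7}{8} - 18\right) 7 = \left(- \frac{137}{8}\right) 7 = - \frac{959}{8} \approx -119.88$)
$V + \left(27 - -24\right) = - \frac{959}{8} + \left(27 - -24\right) = - \frac{959}{8} + \left(27 + 24\right) = - \frac{959}{8} + 51 = - \frac{551}{8}$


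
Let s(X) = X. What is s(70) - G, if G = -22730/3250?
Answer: 25023/325 ≈ 76.994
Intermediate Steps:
G = -2273/325 (G = -22730*1/3250 = -2273/325 ≈ -6.9938)
s(70) - G = 70 - 1*(-2273/325) = 70 + 2273/325 = 25023/325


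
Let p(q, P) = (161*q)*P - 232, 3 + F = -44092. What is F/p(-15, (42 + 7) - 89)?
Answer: -44095/96368 ≈ -0.45757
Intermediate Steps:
F = -44095 (F = -3 - 44092 = -44095)
p(q, P) = -232 + 161*P*q (p(q, P) = 161*P*q - 232 = -232 + 161*P*q)
F/p(-15, (42 + 7) - 89) = -44095/(-232 + 161*((42 + 7) - 89)*(-15)) = -44095/(-232 + 161*(49 - 89)*(-15)) = -44095/(-232 + 161*(-40)*(-15)) = -44095/(-232 + 96600) = -44095/96368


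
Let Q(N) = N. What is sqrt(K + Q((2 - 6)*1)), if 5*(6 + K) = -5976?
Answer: I*sqrt(30130)/5 ≈ 34.716*I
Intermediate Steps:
K = -6006/5 (K = -6 + (1/5)*(-5976) = -6 - 5976/5 = -6006/5 ≈ -1201.2)
sqrt(K + Q((2 - 6)*1)) = sqrt(-6006/5 + (2 - 6)*1) = sqrt(-6006/5 - 4*1) = sqrt(-6006/5 - 4) = sqrt(-6026/5) = I*sqrt(30130)/5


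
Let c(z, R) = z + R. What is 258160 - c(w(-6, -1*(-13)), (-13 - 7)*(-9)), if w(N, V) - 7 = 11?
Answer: 257962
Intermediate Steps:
w(N, V) = 18 (w(N, V) = 7 + 11 = 18)
c(z, R) = R + z
258160 - c(w(-6, -1*(-13)), (-13 - 7)*(-9)) = 258160 - ((-13 - 7)*(-9) + 18) = 258160 - (-20*(-9) + 18) = 258160 - (180 + 18) = 258160 - 1*198 = 258160 - 198 = 257962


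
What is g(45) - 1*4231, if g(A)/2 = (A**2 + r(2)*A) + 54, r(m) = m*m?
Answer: 287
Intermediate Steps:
r(m) = m**2
g(A) = 108 + 2*A**2 + 8*A (g(A) = 2*((A**2 + 2**2*A) + 54) = 2*((A**2 + 4*A) + 54) = 2*(54 + A**2 + 4*A) = 108 + 2*A**2 + 8*A)
g(45) - 1*4231 = (108 + 2*45**2 + 8*45) - 1*4231 = (108 + 2*2025 + 360) - 4231 = (108 + 4050 + 360) - 4231 = 4518 - 4231 = 287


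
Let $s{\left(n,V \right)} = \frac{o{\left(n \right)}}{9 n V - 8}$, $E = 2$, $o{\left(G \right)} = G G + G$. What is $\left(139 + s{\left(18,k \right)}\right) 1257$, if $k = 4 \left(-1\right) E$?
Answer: $\frac{113704449}{652} \approx 1.7439 \cdot 10^{5}$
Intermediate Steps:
$o{\left(G \right)} = G + G^{2}$ ($o{\left(G \right)} = G^{2} + G = G + G^{2}$)
$k = -8$ ($k = 4 \left(-1\right) 2 = \left(-4\right) 2 = -8$)
$s{\left(n,V \right)} = \frac{n \left(1 + n\right)}{-8 + 9 V n}$ ($s{\left(n,V \right)} = \frac{n \left(1 + n\right)}{9 n V - 8} = \frac{n \left(1 + n\right)}{9 V n - 8} = \frac{n \left(1 + n\right)}{-8 + 9 V n}$)
$\left(139 + s{\left(18,k \right)}\right) 1257 = \left(139 + \frac{18 \left(1 + 18\right)}{-8 + 9 \left(-8\right) 18}\right) 1257 = \left(139 + 18 \frac{1}{-8 - 1296} \cdot 19\right) 1257 = \left(139 + 18 \frac{1}{-1304} \cdot 19\right) 1257 = \left(139 + 18 \left(- \frac{1}{1304}\right) 19\right) 1257 = \left(139 - \frac{171}{652}\right) 1257 = \frac{90457}{652} \cdot 1257 = \frac{113704449}{652}$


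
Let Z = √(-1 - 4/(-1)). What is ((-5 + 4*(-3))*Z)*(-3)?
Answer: 51*√3 ≈ 88.335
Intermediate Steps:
Z = √3 (Z = √(-1 - 4*(-1)) = √(-1 + 4) = √3 ≈ 1.7320)
((-5 + 4*(-3))*Z)*(-3) = ((-5 + 4*(-3))*√3)*(-3) = ((-5 - 12)*√3)*(-3) = -17*√3*(-3) = 51*√3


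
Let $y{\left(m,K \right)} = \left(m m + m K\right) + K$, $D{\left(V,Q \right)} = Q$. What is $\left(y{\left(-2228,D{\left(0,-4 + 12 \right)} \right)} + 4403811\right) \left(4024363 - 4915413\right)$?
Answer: $-8331298787950$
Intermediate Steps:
$y{\left(m,K \right)} = K + m^{2} + K m$ ($y{\left(m,K \right)} = \left(m^{2} + K m\right) + K = K + m^{2} + K m$)
$\left(y{\left(-2228,D{\left(0,-4 + 12 \right)} \right)} + 4403811\right) \left(4024363 - 4915413\right) = \left(\left(\left(-4 + 12\right) + \left(-2228\right)^{2} + \left(-4 + 12\right) \left(-2228\right)\right) + 4403811\right) \left(4024363 - 4915413\right) = \left(\left(8 + 4963984 + 8 \left(-2228\right)\right) + 4403811\right) \left(-891050\right) = \left(\left(8 + 4963984 - 17824\right) + 4403811\right) \left(-891050\right) = \left(4946168 + 4403811\right) \left(-891050\right) = 9349979 \left(-891050\right) = -8331298787950$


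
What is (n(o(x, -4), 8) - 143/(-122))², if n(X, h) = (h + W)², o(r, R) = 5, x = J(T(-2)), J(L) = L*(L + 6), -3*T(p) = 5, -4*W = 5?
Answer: 2080545769/952576 ≈ 2184.1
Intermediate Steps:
W = -5/4 (W = -¼*5 = -5/4 ≈ -1.2500)
T(p) = -5/3 (T(p) = -⅓*5 = -5/3)
J(L) = L*(6 + L)
x = -65/9 (x = -5*(6 - 5/3)/3 = -5/3*13/3 = -65/9 ≈ -7.2222)
n(X, h) = (-5/4 + h)² (n(X, h) = (h - 5/4)² = (-5/4 + h)²)
(n(o(x, -4), 8) - 143/(-122))² = ((-5 + 4*8)²/16 - 143/(-122))² = ((-5 + 32)²/16 - 143*(-1/122))² = ((1/16)*27² + 143/122)² = ((1/16)*729 + 143/122)² = (729/16 + 143/122)² = (45613/976)² = 2080545769/952576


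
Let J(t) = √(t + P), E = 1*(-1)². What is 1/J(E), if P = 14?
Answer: √15/15 ≈ 0.25820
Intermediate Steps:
E = 1 (E = 1*1 = 1)
J(t) = √(14 + t) (J(t) = √(t + 14) = √(14 + t))
1/J(E) = 1/(√(14 + 1)) = 1/(√15) = √15/15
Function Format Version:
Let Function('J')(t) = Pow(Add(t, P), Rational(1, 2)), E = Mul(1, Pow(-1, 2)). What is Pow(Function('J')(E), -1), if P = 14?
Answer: Mul(Rational(1, 15), Pow(15, Rational(1, 2))) ≈ 0.25820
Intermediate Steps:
E = 1 (E = Mul(1, 1) = 1)
Function('J')(t) = Pow(Add(14, t), Rational(1, 2)) (Function('J')(t) = Pow(Add(t, 14), Rational(1, 2)) = Pow(Add(14, t), Rational(1, 2)))
Pow(Function('J')(E), -1) = Pow(Pow(Add(14, 1), Rational(1, 2)), -1) = Pow(Pow(15, Rational(1, 2)), -1) = Mul(Rational(1, 15), Pow(15, Rational(1, 2)))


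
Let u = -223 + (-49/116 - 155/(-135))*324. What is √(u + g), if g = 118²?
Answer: 2*√2930073/29 ≈ 118.05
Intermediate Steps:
u = 352/29 (u = -223 + (-49*1/116 - 155*(-1/135))*324 = -223 + (-49/116 + 31/27)*324 = -223 + (2273/3132)*324 = -223 + 6819/29 = 352/29 ≈ 12.138)
g = 13924
√(u + g) = √(352/29 + 13924) = √(404148/29) = 2*√2930073/29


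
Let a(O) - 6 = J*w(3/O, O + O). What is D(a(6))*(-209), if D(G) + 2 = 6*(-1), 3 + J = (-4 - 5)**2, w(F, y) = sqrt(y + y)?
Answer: 1672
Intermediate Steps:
w(F, y) = sqrt(2)*sqrt(y) (w(F, y) = sqrt(2*y) = sqrt(2)*sqrt(y))
J = 78 (J = -3 + (-4 - 5)**2 = -3 + (-9)**2 = -3 + 81 = 78)
a(O) = 6 + 156*sqrt(O) (a(O) = 6 + 78*(sqrt(2)*sqrt(O + O)) = 6 + 78*(sqrt(2)*sqrt(2*O)) = 6 + 78*(sqrt(2)*(sqrt(2)*sqrt(O))) = 6 + 78*(2*sqrt(O)) = 6 + 156*sqrt(O))
D(G) = -8 (D(G) = -2 + 6*(-1) = -2 - 6 = -8)
D(a(6))*(-209) = -8*(-209) = 1672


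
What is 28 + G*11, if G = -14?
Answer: -126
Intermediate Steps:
28 + G*11 = 28 - 14*11 = 28 - 154 = -126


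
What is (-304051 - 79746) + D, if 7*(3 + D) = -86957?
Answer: -2773557/7 ≈ -3.9622e+5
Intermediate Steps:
D = -86978/7 (D = -3 + (1/7)*(-86957) = -3 - 86957/7 = -86978/7 ≈ -12425.)
(-304051 - 79746) + D = (-304051 - 79746) - 86978/7 = -383797 - 86978/7 = -2773557/7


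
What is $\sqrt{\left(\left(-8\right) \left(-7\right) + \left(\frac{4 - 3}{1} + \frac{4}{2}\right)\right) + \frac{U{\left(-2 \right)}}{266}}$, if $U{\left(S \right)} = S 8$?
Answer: $\frac{3 \sqrt{115843}}{133} \approx 7.6772$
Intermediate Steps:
$U{\left(S \right)} = 8 S$
$\sqrt{\left(\left(-8\right) \left(-7\right) + \left(\frac{4 - 3}{1} + \frac{4}{2}\right)\right) + \frac{U{\left(-2 \right)}}{266}} = \sqrt{\left(\left(-8\right) \left(-7\right) + \left(\frac{4 - 3}{1} + \frac{4}{2}\right)\right) + \frac{8 \left(-2\right)}{266}} = \sqrt{\left(56 + \left(\left(4 - 3\right) 1 + 4 \cdot \frac{1}{2}\right)\right) - \frac{8}{133}} = \sqrt{\left(56 + \left(1 \cdot 1 + 2\right)\right) - \frac{8}{133}} = \sqrt{\left(56 + \left(1 + 2\right)\right) - \frac{8}{133}} = \sqrt{\left(56 + 3\right) - \frac{8}{133}} = \sqrt{59 - \frac{8}{133}} = \sqrt{\frac{7839}{133}} = \frac{3 \sqrt{115843}}{133}$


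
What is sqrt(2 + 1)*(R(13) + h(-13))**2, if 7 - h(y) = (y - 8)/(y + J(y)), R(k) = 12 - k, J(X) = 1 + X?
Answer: 16641*sqrt(3)/625 ≈ 46.117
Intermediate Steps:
h(y) = 7 - (-8 + y)/(1 + 2*y) (h(y) = 7 - (y - 8)/(y + (1 + y)) = 7 - (-8 + y)/(1 + 2*y))
sqrt(2 + 1)*(R(13) + h(-13))**2 = sqrt(2 + 1)*((12 - 1*13) + (15 + 13*(-13))/(1 + 2*(-13)))**2 = sqrt(3)*((12 - 13) + (15 - 169)/(1 - 26))**2 = sqrt(3)*(-1 - 154/(-25))**2 = sqrt(3)*(-1 - 1/25*(-154))**2 = sqrt(3)*(-1 + 154/25)**2 = sqrt(3)*(129/25)**2 = sqrt(3)*(16641/625) = 16641*sqrt(3)/625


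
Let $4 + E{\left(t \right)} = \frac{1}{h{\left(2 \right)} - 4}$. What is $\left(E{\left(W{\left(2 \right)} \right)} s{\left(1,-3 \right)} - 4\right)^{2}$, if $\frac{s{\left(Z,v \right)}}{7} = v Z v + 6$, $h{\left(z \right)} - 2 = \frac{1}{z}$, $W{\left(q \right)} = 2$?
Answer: $244036$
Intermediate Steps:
$h{\left(z \right)} = 2 + \frac{1}{z}$
$E{\left(t \right)} = - \frac{14}{3}$ ($E{\left(t \right)} = -4 + \frac{1}{\left(2 + \frac{1}{2}\right) - 4} = -4 + \frac{1}{\frac{5}{2} - 4} = -4 + \frac{1}{- \frac{3}{2}} = -4 - \frac{2}{3} = - \frac{14}{3}$)
$s{\left(Z,v \right)} = 42 + 7 Z v^{2}$ ($s{\left(Z,v \right)} = 7 \left(v Z v + 6\right) = 7 \left(Z v v + 6\right) = 7 \left(Z v^{2} + 6\right) = 7 \left(6 + Z v^{2}\right) = 42 + 7 Z v^{2}$)
$\left(E{\left(W{\left(2 \right)} \right)} s{\left(1,-3 \right)} - 4\right)^{2} = \left(- \frac{14 \left(42 + 7 \cdot 1 \left(-3\right)^{2}\right)}{3} - 4\right)^{2} = \left(- \frac{14 \left(42 + 7 \cdot 1 \cdot 9\right)}{3} - 4\right)^{2} = \left(- \frac{14 \left(42 + 63\right)}{3} - 4\right)^{2} = \left(\left(- \frac{14}{3}\right) 105 - 4\right)^{2} = \left(-490 - 4\right)^{2} = \left(-494\right)^{2} = 244036$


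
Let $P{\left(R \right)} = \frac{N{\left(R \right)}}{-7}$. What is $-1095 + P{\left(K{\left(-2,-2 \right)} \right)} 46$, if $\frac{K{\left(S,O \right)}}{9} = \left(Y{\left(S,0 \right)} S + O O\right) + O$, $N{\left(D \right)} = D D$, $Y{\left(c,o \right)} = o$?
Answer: $- \frac{22569}{7} \approx -3224.1$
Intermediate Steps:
$N{\left(D \right)} = D^{2}$
$K{\left(S,O \right)} = 9 O + 9 O^{2}$ ($K{\left(S,O \right)} = 9 \left(\left(0 S + O O\right) + O\right) = 9 \left(\left(0 + O^{2}\right) + O\right) = 9 \left(O^{2} + O\right) = 9 \left(O + O^{2}\right) = 9 O + 9 O^{2}$)
$P{\left(R \right)} = - \frac{R^{2}}{7}$ ($P{\left(R \right)} = \frac{R^{2}}{-7} = R^{2} \left(- \frac{1}{7}\right) = - \frac{R^{2}}{7}$)
$-1095 + P{\left(K{\left(-2,-2 \right)} \right)} 46 = -1095 + - \frac{\left(9 \left(-2\right) \left(1 - 2\right)\right)^{2}}{7} \cdot 46 = -1095 + - \frac{\left(9 \left(-2\right) \left(-1\right)\right)^{2}}{7} \cdot 46 = -1095 + - \frac{18^{2}}{7} \cdot 46 = -1095 + \left(- \frac{1}{7}\right) 324 \cdot 46 = -1095 - \frac{14904}{7} = - \frac{22569}{7}$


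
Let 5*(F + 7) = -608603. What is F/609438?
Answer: -304319/1523595 ≈ -0.19974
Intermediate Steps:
F = -608638/5 (F = -7 + (⅕)*(-608603) = -7 - 608603/5 = -608638/5 ≈ -1.2173e+5)
F/609438 = -608638/5/609438 = -608638/5*1/609438 = -304319/1523595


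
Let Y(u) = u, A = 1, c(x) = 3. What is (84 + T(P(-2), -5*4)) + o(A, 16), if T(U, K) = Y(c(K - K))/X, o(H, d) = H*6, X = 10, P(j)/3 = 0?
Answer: 903/10 ≈ 90.300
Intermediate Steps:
P(j) = 0 (P(j) = 3*0 = 0)
o(H, d) = 6*H
T(U, K) = 3/10
(84 + T(P(-2), -5*4)) + o(A, 16) = (84 + 3/10) + 6*1 = 843/10 + 6 = 903/10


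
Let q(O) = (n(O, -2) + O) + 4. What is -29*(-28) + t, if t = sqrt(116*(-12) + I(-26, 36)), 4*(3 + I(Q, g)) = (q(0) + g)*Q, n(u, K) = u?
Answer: 812 + I*sqrt(1655) ≈ 812.0 + 40.682*I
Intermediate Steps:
q(O) = 4 + 2*O (q(O) = (O + O) + 4 = 2*O + 4 = 4 + 2*O)
I(Q, g) = -3 + Q*(4 + g)/4 (I(Q, g) = -3 + (((4 + 2*0) + g)*Q)/4 = -3 + (((4 + 0) + g)*Q)/4 = -3 + ((4 + g)*Q)/4 = -3 + (Q*(4 + g))/4 = -3 + Q*(4 + g)/4)
t = I*sqrt(1655) (t = sqrt(116*(-12) + (-3 - 26 + (1/4)*(-26)*36)) = sqrt(-1392 + (-3 - 26 - 234)) = sqrt(-1392 - 263) = sqrt(-1655) = I*sqrt(1655) ≈ 40.682*I)
-29*(-28) + t = -29*(-28) + I*sqrt(1655) = 812 + I*sqrt(1655)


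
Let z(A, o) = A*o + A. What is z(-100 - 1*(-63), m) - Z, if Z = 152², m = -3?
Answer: -23030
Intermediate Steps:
z(A, o) = A + A*o
Z = 23104
z(-100 - 1*(-63), m) - Z = (-100 - 1*(-63))*(1 - 3) - 1*23104 = (-100 + 63)*(-2) - 23104 = -37*(-2) - 23104 = 74 - 23104 = -23030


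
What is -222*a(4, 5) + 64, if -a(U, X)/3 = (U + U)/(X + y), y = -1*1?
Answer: 1396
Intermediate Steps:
y = -1
a(U, X) = -6*U/(-1 + X) (a(U, X) = -3*(U + U)/(X - 1) = -3*2*U/(-1 + X) = -6*U/(-1 + X))
-222*a(4, 5) + 64 = -(-1332)*4/(-1 + 5) + 64 = -(-1332)*4/4 + 64 = -222*(-6) + 64 = 1332 + 64 = 1396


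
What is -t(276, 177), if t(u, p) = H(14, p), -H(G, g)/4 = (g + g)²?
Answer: 501264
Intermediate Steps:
H(G, g) = -16*g² (H(G, g) = -4*(g + g)² = -4*4*g² = -16*g²)
t(u, p) = -16*p²
-t(276, 177) = -(-16)*177² = -(-16)*31329 = -1*(-501264) = 501264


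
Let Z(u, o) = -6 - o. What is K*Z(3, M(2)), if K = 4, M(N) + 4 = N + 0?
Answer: -16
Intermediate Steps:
M(N) = -4 + N (M(N) = -4 + (N + 0) = -4 + N)
K*Z(3, M(2)) = 4*(-6 - (-4 + 2)) = 4*(-6 - 1*(-2)) = 4*(-6 + 2) = 4*(-4) = -16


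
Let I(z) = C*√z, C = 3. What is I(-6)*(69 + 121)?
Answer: 570*I*√6 ≈ 1396.2*I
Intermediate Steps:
I(z) = 3*√z
I(-6)*(69 + 121) = (3*√(-6))*(69 + 121) = (3*(I*√6))*190 = (3*I*√6)*190 = 570*I*√6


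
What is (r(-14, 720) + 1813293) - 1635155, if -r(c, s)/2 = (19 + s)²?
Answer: -914104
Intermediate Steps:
r(c, s) = -2*(19 + s)²
(r(-14, 720) + 1813293) - 1635155 = (-2*(19 + 720)² + 1813293) - 1635155 = (-2*739² + 1813293) - 1635155 = (-2*546121 + 1813293) - 1635155 = (-1092242 + 1813293) - 1635155 = 721051 - 1635155 = -914104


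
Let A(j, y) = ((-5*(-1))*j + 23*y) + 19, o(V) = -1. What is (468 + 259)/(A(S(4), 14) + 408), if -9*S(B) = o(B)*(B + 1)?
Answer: 6543/6766 ≈ 0.96704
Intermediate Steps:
S(B) = ⅑ + B/9 (S(B) = -(-1)*(B + 1)/9 = -(-1)*(1 + B)/9 = -(-1 - B)/9 = ⅑ + B/9)
A(j, y) = 19 + 5*j + 23*y (A(j, y) = (5*j + 23*y) + 19 = 19 + 5*j + 23*y)
(468 + 259)/(A(S(4), 14) + 408) = (468 + 259)/((19 + 5*(⅑ + (⅑)*4) + 23*14) + 408) = 727/((19 + 5*(⅑ + 4/9) + 322) + 408) = 727/((19 + 5*(5/9) + 322) + 408) = 727/((19 + 25/9 + 322) + 408) = 727/(3094/9 + 408) = 727/(6766/9) = 727*(9/6766) = 6543/6766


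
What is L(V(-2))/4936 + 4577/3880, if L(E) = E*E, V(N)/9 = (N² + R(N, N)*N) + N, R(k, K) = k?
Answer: 4238269/2393960 ≈ 1.7704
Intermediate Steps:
V(N) = 9*N + 18*N² (V(N) = 9*((N² + N*N) + N) = 9*((N² + N²) + N) = 9*(2*N² + N) = 9*(N + 2*N²) = 9*N + 18*N²)
L(E) = E²
L(V(-2))/4936 + 4577/3880 = (9*(-2)*(1 + 2*(-2)))²/4936 + 4577/3880 = (9*(-2)*(1 - 4))²*(1/4936) + 4577*(1/3880) = (9*(-2)*(-3))²*(1/4936) + 4577/3880 = 54²*(1/4936) + 4577/3880 = 2916*(1/4936) + 4577/3880 = 729/1234 + 4577/3880 = 4238269/2393960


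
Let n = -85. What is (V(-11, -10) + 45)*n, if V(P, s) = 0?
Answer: -3825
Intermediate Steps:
(V(-11, -10) + 45)*n = (0 + 45)*(-85) = 45*(-85) = -3825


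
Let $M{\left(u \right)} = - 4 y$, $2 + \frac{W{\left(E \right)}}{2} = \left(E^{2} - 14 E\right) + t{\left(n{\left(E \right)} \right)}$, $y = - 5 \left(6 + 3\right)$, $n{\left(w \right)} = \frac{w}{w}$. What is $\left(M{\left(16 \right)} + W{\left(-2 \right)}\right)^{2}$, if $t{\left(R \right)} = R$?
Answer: $58564$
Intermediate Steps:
$n{\left(w \right)} = 1$
$y = -45$ ($y = \left(-5\right) 9 = -45$)
$W{\left(E \right)} = -2 - 28 E + 2 E^{2}$ ($W{\left(E \right)} = -4 + 2 \left(\left(E^{2} - 14 E\right) + 1\right) = -4 + 2 \left(1 + E^{2} - 14 E\right) = -4 + \left(2 - 28 E + 2 E^{2}\right) = -2 - 28 E + 2 E^{2}$)
$M{\left(u \right)} = 180$ ($M{\left(u \right)} = \left(-4\right) \left(-45\right) = 180$)
$\left(M{\left(16 \right)} + W{\left(-2 \right)}\right)^{2} = \left(180 - \left(-54 - 8\right)\right)^{2} = \left(180 + \left(-2 + 56 + 2 \cdot 4\right)\right)^{2} = \left(180 + \left(-2 + 56 + 8\right)\right)^{2} = \left(180 + 62\right)^{2} = 242^{2} = 58564$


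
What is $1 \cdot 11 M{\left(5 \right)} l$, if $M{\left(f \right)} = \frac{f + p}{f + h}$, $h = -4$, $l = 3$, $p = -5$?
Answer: $0$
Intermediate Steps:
$M{\left(f \right)} = \frac{-5 + f}{-4 + f}$ ($M{\left(f \right)} = \frac{f - 5}{f - 4} = \frac{-5 + f}{-4 + f}$)
$1 \cdot 11 M{\left(5 \right)} l = 1 \cdot 11 \frac{-5 + 5}{-4 + 5} \cdot 3 = 1 \cdot 11 \cdot 1^{-1} \cdot 0 \cdot 3 = 1 \cdot 11 \cdot 1 \cdot 0 \cdot 3 = 1 \cdot 11 \cdot 0 \cdot 3 = 1 \cdot 0 \cdot 3 = 1 \cdot 0 = 0$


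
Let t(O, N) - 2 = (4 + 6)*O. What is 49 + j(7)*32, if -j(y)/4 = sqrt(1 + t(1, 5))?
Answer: 49 - 128*sqrt(13) ≈ -412.51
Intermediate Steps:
t(O, N) = 2 + 10*O (t(O, N) = 2 + (4 + 6)*O = 2 + 10*O)
j(y) = -4*sqrt(13) (j(y) = -4*sqrt(1 + (2 + 10*1)) = -4*sqrt(1 + (2 + 10)) = -4*sqrt(1 + 12) = -4*sqrt(13))
49 + j(7)*32 = 49 - 4*sqrt(13)*32 = 49 - 128*sqrt(13)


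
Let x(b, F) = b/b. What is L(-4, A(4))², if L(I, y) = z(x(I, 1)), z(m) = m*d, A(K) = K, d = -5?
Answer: 25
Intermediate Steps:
x(b, F) = 1
z(m) = -5*m (z(m) = m*(-5) = -5*m)
L(I, y) = -5 (L(I, y) = -5*1 = -5)
L(-4, A(4))² = (-5)² = 25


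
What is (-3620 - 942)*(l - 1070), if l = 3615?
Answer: -11610290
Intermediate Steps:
(-3620 - 942)*(l - 1070) = (-3620 - 942)*(3615 - 1070) = -4562*2545 = -11610290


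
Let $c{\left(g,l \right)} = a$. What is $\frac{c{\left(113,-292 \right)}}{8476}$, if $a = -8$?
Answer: $- \frac{2}{2119} \approx -0.00094384$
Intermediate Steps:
$c{\left(g,l \right)} = -8$
$\frac{c{\left(113,-292 \right)}}{8476} = - \frac{8}{8476} = \left(-8\right) \frac{1}{8476} = - \frac{2}{2119}$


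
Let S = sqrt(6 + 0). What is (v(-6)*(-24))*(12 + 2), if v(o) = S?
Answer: -336*sqrt(6) ≈ -823.03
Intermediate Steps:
S = sqrt(6) ≈ 2.4495
v(o) = sqrt(6)
(v(-6)*(-24))*(12 + 2) = (sqrt(6)*(-24))*(12 + 2) = -24*sqrt(6)*14 = -336*sqrt(6)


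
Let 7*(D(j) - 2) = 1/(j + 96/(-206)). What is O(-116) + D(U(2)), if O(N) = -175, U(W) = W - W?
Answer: -58231/336 ≈ -173.31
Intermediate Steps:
U(W) = 0
D(j) = 2 + 1/(7*(-48/103 + j)) (D(j) = 2 + 1/(7*(j + 96/(-206))) = 2 + 1/(7*(j + 96*(-1/206))) = 2 + 1/(7*(j - 48/103)) = 2 + 1/(7*(-48/103 + j)))
O(-116) + D(U(2)) = -175 + (-569 + 1442*0)/(7*(-48 + 103*0)) = -175 + (-569 + 0)/(7*(-48 + 0)) = -175 + (⅐)*(-569)/(-48) = -175 + (⅐)*(-1/48)*(-569) = -175 + 569/336 = -58231/336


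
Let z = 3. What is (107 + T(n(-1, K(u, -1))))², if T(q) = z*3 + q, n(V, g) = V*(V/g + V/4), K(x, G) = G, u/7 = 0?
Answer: 212521/16 ≈ 13283.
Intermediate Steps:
u = 0 (u = 7*0 = 0)
n(V, g) = V*(V/4 + V/g) (n(V, g) = V*(V/g + V*(¼)) = V*(V/g + V/4) = V*(V/4 + V/g))
T(q) = 9 + q (T(q) = 3*3 + q = 9 + q)
(107 + T(n(-1, K(u, -1))))² = (107 + (9 + (¼)*(-1)²*(4 - 1)/(-1)))² = (107 + (9 + (¼)*1*(-1)*3))² = (107 + (9 - ¾))² = (107 + 33/4)² = (461/4)² = 212521/16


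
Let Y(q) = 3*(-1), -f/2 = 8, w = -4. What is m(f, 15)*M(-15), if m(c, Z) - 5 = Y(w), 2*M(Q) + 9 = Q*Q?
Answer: 216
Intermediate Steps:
f = -16 (f = -2*8 = -16)
M(Q) = -9/2 + Q²/2 (M(Q) = -9/2 + (Q*Q)/2 = -9/2 + Q²/2)
Y(q) = -3
m(c, Z) = 2 (m(c, Z) = 5 - 3 = 2)
m(f, 15)*M(-15) = 2*(-9/2 + (½)*(-15)²) = 2*(-9/2 + (½)*225) = 2*(-9/2 + 225/2) = 2*108 = 216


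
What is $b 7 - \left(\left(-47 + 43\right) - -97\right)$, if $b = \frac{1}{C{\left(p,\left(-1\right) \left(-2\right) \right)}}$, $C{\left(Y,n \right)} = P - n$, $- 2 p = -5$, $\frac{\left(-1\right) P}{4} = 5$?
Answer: $- \frac{2053}{22} \approx -93.318$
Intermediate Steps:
$P = -20$ ($P = \left(-4\right) 5 = -20$)
$p = \frac{5}{2}$ ($p = \left(- \frac{1}{2}\right) \left(-5\right) = \frac{5}{2} \approx 2.5$)
$C{\left(Y,n \right)} = -20 - n$
$b = - \frac{1}{22}$ ($b = \frac{1}{-20 - \left(-1\right) \left(-2\right)} = \frac{1}{-20 - 2} = \frac{1}{-22} = - \frac{1}{22} \approx -0.045455$)
$b 7 - \left(\left(-47 + 43\right) - -97\right) = \left(- \frac{1}{22}\right) 7 - \left(\left(-47 + 43\right) - -97\right) = - \frac{7}{22} - \left(-4 + 97\right) = - \frac{7}{22} - 93 = - \frac{2053}{22}$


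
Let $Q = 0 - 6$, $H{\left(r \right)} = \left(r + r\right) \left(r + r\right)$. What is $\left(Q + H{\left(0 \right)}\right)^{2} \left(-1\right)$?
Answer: $-36$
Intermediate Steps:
$H{\left(r \right)} = 4 r^{2}$ ($H{\left(r \right)} = 2 r 2 r = 4 r^{2}$)
$Q = -6$
$\left(Q + H{\left(0 \right)}\right)^{2} \left(-1\right) = \left(-6 + 4 \cdot 0^{2}\right)^{2} \left(-1\right) = \left(-6 + 4 \cdot 0\right)^{2} \left(-1\right) = \left(-6 + 0\right)^{2} \left(-1\right) = \left(-6\right)^{2} \left(-1\right) = 36 \left(-1\right) = -36$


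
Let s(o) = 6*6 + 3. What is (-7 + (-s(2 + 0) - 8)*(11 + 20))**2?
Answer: 2143296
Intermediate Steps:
s(o) = 39 (s(o) = 36 + 3 = 39)
(-7 + (-s(2 + 0) - 8)*(11 + 20))**2 = (-7 + (-1*39 - 8)*(11 + 20))**2 = (-7 + (-39 - 8)*31)**2 = (-7 - 47*31)**2 = (-7 - 1457)**2 = (-1464)**2 = 2143296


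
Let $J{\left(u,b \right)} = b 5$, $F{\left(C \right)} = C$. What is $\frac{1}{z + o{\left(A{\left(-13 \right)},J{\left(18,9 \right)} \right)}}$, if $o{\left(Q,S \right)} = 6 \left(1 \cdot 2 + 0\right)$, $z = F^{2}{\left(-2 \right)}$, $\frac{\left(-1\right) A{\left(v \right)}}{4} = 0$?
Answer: $\frac{1}{16} \approx 0.0625$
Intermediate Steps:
$J{\left(u,b \right)} = 5 b$
$A{\left(v \right)} = 0$ ($A{\left(v \right)} = \left(-4\right) 0 = 0$)
$z = 4$ ($z = \left(-2\right)^{2} = 4$)
$o{\left(Q,S \right)} = 12$ ($o{\left(Q,S \right)} = 6 \left(2 + 0\right) = 6 \cdot 2 = 12$)
$\frac{1}{z + o{\left(A{\left(-13 \right)},J{\left(18,9 \right)} \right)}} = \frac{1}{4 + 12} = \frac{1}{16}$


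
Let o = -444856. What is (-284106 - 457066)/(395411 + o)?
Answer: 741172/49445 ≈ 14.990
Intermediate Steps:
(-284106 - 457066)/(395411 + o) = (-284106 - 457066)/(395411 - 444856) = -741172/(-49445) = -741172*(-1/49445) = 741172/49445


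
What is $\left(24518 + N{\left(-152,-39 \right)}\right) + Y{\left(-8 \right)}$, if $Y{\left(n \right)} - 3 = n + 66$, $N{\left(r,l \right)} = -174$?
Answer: $24405$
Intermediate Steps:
$Y{\left(n \right)} = 69 + n$ ($Y{\left(n \right)} = 3 + \left(n + 66\right) = 3 + \left(66 + n\right) = 69 + n$)
$\left(24518 + N{\left(-152,-39 \right)}\right) + Y{\left(-8 \right)} = \left(24518 - 174\right) + \left(69 - 8\right) = 24344 + 61 = 24405$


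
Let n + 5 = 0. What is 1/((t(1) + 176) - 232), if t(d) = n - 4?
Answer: -1/65 ≈ -0.015385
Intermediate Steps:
n = -5 (n = -5 + 0 = -5)
t(d) = -9 (t(d) = -5 - 4 = -9)
1/((t(1) + 176) - 232) = 1/((-9 + 176) - 232) = 1/(167 - 232) = 1/(-65) = -1/65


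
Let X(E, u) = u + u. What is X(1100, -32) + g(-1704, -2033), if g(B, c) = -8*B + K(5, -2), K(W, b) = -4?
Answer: 13564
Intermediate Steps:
X(E, u) = 2*u
g(B, c) = -4 - 8*B (g(B, c) = -8*B - 4 = -4 - 8*B)
X(1100, -32) + g(-1704, -2033) = 2*(-32) + (-4 - 8*(-1704)) = -64 + (-4 + 13632) = -64 + 13628 = 13564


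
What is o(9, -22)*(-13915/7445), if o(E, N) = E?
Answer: -25047/1489 ≈ -16.821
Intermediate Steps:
o(9, -22)*(-13915/7445) = 9*(-13915/7445) = 9*(-13915*1/7445) = 9*(-2783/1489) = -25047/1489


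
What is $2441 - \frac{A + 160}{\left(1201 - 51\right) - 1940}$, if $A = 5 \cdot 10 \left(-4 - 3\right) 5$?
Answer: $\frac{192680}{79} \approx 2439.0$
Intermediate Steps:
$A = -1750$ ($A = 50 \left(-4 - 3\right) 5 = 50 \left(\left(-7\right) 5\right) = 50 \left(-35\right) = -1750$)
$2441 - \frac{A + 160}{\left(1201 - 51\right) - 1940} = 2441 - \frac{-1750 + 160}{\left(1201 - 51\right) - 1940} = 2441 - - \frac{1590}{\left(1201 - 51\right) - 1940} = 2441 - - \frac{1590}{1150 - 1940} = 2441 - - \frac{1590}{-790} = 2441 - \left(-1590\right) \left(- \frac{1}{790}\right) = 2441 - \frac{159}{79} = \frac{192680}{79}$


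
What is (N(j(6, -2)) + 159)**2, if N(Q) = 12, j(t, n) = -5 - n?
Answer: 29241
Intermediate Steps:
(N(j(6, -2)) + 159)**2 = (12 + 159)**2 = 171**2 = 29241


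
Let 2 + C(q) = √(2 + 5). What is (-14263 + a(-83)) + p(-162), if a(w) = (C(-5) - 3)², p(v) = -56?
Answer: -14319 + (5 - √7)² ≈ -14313.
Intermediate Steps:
C(q) = -2 + √7 (C(q) = -2 + √(2 + 5) = -2 + √7)
a(w) = (-5 + √7)² (a(w) = ((-2 + √7) - 3)² = (-5 + √7)²)
(-14263 + a(-83)) + p(-162) = (-14263 + (5 - √7)²) - 56 = -14319 + (5 - √7)²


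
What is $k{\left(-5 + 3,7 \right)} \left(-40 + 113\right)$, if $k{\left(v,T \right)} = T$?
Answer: $511$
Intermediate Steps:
$k{\left(-5 + 3,7 \right)} \left(-40 + 113\right) = 7 \left(-40 + 113\right) = 7 \cdot 73 = 511$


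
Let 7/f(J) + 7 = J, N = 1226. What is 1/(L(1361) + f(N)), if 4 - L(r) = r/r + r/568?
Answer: 692392/422093 ≈ 1.6404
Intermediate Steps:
f(J) = 7/(-7 + J)
L(r) = 3 - r/568 (L(r) = 4 - (r/r + r/568) = 4 - (1 + r*(1/568)) = 4 - (1 + r/568) = 4 + (-1 - r/568) = 3 - r/568)
1/(L(1361) + f(N)) = 1/((3 - 1/568*1361) + 7/(-7 + 1226)) = 1/((3 - 1361/568) + 7/1219) = 1/(343/568 + 7*(1/1219)) = 1/(343/568 + 7/1219) = 1/(422093/692392) = 692392/422093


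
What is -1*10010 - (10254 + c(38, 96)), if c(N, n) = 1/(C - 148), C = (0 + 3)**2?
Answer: -2816695/139 ≈ -20264.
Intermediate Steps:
C = 9 (C = 3**2 = 9)
c(N, n) = -1/139 (c(N, n) = 1/(9 - 148) = 1/(-139) = -1/139)
-1*10010 - (10254 + c(38, 96)) = -1*10010 - (10254 - 1/139) = -10010 - 1*1425305/139 = -10010 - 1425305/139 = -2816695/139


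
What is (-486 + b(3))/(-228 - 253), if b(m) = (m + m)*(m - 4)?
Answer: 492/481 ≈ 1.0229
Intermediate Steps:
b(m) = 2*m*(-4 + m) (b(m) = (2*m)*(-4 + m) = 2*m*(-4 + m))
(-486 + b(3))/(-228 - 253) = (-486 + 2*3*(-4 + 3))/(-228 - 253) = (-486 + 2*3*(-1))/(-481) = (-486 - 6)*(-1/481) = -492*(-1/481) = 492/481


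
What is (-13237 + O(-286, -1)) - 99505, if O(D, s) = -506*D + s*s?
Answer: 31975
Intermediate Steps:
O(D, s) = s² - 506*D (O(D, s) = -506*D + s² = s² - 506*D)
(-13237 + O(-286, -1)) - 99505 = (-13237 + ((-1)² - 506*(-286))) - 99505 = (-13237 + (1 + 144716)) - 99505 = (-13237 + 144717) - 99505 = 131480 - 99505 = 31975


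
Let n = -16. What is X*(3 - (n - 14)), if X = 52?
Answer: 1716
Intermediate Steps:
X*(3 - (n - 14)) = 52*(3 - (-16 - 14)) = 52*(3 - 1*(-30)) = 52*(3 + 30) = 52*33 = 1716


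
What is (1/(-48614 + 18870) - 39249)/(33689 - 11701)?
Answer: -1167422257/654011072 ≈ -1.7850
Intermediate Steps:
(1/(-48614 + 18870) - 39249)/(33689 - 11701) = (1/(-29744) - 39249)/21988 = (-1/29744 - 39249)*(1/21988) = -1167422257/29744*1/21988 = -1167422257/654011072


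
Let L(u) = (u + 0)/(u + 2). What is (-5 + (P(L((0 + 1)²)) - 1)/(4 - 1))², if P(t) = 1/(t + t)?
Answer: 841/36 ≈ 23.361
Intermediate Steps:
L(u) = u/(2 + u)
P(t) = 1/(2*t)
(-5 + (P(L((0 + 1)²)) - 1)/(4 - 1))² = (-5 + (1/(2*(((0 + 1)²/(2 + (0 + 1)²)))) - 1)/(4 - 1))² = (-5 + (1/(2*((1²/(2 + 1²)))) - 1)/3)² = (-5 + (1/(2*((1/(2 + 1)))) - 1)*(⅓))² = (-5 + (1/(2*((1/3))) - 1)*(⅓))² = (-5 + (1/(2*((1*(⅓)))) - 1)*(⅓))² = (-5 + (1/(2*(⅓)) - 1)*(⅓))² = (-5 + ((½)*3 - 1)*(⅓))² = (-5 + (3/2 - 1)*(⅓))² = (-5 + (½)*(⅓))² = (-5 + ⅙)² = (-29/6)² = 841/36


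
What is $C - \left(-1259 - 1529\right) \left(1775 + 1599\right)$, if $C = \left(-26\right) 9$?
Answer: $9406478$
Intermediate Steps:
$C = -234$
$C - \left(-1259 - 1529\right) \left(1775 + 1599\right) = -234 - \left(-1259 - 1529\right) \left(1775 + 1599\right) = -234 - \left(-2788\right) 3374 = -234 - -9406712 = -234 + 9406712 = 9406478$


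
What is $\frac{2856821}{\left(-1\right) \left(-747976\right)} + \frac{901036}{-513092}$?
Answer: $\frac{197964674349}{95945125448} \approx 2.0633$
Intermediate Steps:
$\frac{2856821}{\left(-1\right) \left(-747976\right)} + \frac{901036}{-513092} = \frac{2856821}{747976} + 901036 \left(- \frac{1}{513092}\right) = 2856821 \cdot \frac{1}{747976} - \frac{225259}{128273} = \frac{2856821}{747976} - \frac{225259}{128273} = \frac{197964674349}{95945125448}$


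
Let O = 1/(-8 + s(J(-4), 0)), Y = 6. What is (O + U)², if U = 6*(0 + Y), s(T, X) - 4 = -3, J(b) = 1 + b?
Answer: 63001/49 ≈ 1285.7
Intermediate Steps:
s(T, X) = 1 (s(T, X) = 4 - 3 = 1)
U = 36 (U = 6*(0 + 6) = 6*6 = 36)
O = -⅐ (O = 1/(-8 + 1) = 1/(-7) = -⅐ ≈ -0.14286)
(O + U)² = (-⅐ + 36)² = (251/7)² = 63001/49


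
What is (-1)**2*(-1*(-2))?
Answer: 2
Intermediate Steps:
(-1)**2*(-1*(-2)) = 1*2 = 2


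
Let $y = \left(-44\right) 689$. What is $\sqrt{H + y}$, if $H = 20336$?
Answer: $2 i \sqrt{2495} \approx 99.9 i$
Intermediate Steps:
$y = -30316$
$\sqrt{H + y} = \sqrt{20336 - 30316} = \sqrt{-9980} = 2 i \sqrt{2495}$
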